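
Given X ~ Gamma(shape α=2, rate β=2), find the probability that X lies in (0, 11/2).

P(0 < X < 11/2) = ∫_{0}^{11/2} f(x) dx
where f(x) = 4 x e^{- 2 x}
= 1 - \frac{12}{e^{11}}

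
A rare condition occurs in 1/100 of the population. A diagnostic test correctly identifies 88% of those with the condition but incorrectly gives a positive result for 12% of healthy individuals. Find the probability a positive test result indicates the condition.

Let D = the rare event, + = positive/flagged.
P(D) = 1/100
P(+|D) = 88/100 = 22/25
P(+|D') = 12/100 = 3/25
P(+) = P(+|D)P(D) + P(+|D')P(D')
     = \frac{22}{25} × \frac{1}{100} + \frac{3}{25} × \frac{99}{100}
     = \frac{319}{2500}
P(D|+) = P(+|D)P(D)/P(+) = \frac{2}{29}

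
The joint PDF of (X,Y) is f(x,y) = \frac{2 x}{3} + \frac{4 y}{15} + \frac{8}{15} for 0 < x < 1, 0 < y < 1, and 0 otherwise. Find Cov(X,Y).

E[XY] = ∫∫ xy × f(x,y) dx dy = \frac{13}{45}
E[X] = \frac{5}{9}
E[Y] = \frac{47}{90}
Cov(X,Y) = E[XY] - E[X]E[Y] = - \frac{1}{810}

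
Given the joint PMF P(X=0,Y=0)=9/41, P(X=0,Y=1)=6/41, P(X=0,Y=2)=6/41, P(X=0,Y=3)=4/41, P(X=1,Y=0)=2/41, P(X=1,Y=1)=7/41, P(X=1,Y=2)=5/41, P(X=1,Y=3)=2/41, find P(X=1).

P(X=1) = P(X=1,Y=0) + P(X=1,Y=1) + P(X=1,Y=2) + P(X=1,Y=3)
= 2/41 + 7/41 + 5/41 + 2/41
= 16/41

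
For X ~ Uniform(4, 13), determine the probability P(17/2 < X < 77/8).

P(17/2 < X < 77/8) = ∫_{17/2}^{77/8} f(x) dx
where f(x) = \frac{1}{9}
= \frac{1}{8}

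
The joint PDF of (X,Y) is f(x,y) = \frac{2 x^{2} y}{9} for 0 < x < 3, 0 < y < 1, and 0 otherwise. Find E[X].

f_X(x) = ∫_0^1 \frac{2 x^{2} y}{9} dy = \frac{x^{2}}{9}
E[X] = ∫_0^3 x × (\frac{x^{2}}{9}) dx = \frac{9}{4}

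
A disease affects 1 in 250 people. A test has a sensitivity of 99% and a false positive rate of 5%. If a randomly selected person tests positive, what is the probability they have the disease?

Let D = the rare event, + = positive/flagged.
P(D) = 1/250
P(+|D) = 99/100
P(+|D') = 5/100 = 1/20
P(+) = P(+|D)P(D) + P(+|D')P(D')
     = \frac{99}{100} × \frac{1}{250} + \frac{1}{20} × \frac{249}{250}
     = \frac{168}{3125}
P(D|+) = P(+|D)P(D)/P(+) = \frac{33}{448}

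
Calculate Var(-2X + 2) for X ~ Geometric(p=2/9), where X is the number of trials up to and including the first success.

For X ~ Geometric(p=2/9), where X is the number of trials up to and including the first success:
Var(X) = \frac{63}{4}
Var(-2X + 2) = (-2)² × Var(X) = 4 × \frac{63}{4} = 63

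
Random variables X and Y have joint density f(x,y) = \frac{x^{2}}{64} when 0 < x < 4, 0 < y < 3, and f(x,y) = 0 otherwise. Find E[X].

f_X(x) = ∫_0^3 \frac{x^{2}}{64} dy = \frac{3 x^{2}}{64}
E[X] = ∫_0^4 x × (\frac{3 x^{2}}{64}) dx = 3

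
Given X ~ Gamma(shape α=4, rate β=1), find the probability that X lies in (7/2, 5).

P(7/2 < X < 5) = ∫_{7/2}^{5} f(x) dx
where f(x) = \frac{x^{3} e^{- x}}{6}
= - \frac{118}{3 e^{5}} + \frac{853}{48 e^{\frac{7}{2}}}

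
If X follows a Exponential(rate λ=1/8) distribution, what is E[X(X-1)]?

E[X(X-1)] = E[X² - X] = E[X²] - E[X]
E[X] = 8
E[X²] = Var(X) + (E[X])² = 64 + (8)² = 128
E[X(X-1)] = 128 - 8 = 120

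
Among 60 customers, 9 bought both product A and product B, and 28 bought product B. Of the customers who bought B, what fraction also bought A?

P(A ∩ B) = 9/60 = 3/20
P(B) = 28/60 = 7/15
P(A|B) = P(A ∩ B) / P(B) = (3/20) / (7/15) = 9/28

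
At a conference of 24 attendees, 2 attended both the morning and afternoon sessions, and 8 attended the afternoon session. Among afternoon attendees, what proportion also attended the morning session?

P(A ∩ B) = 2/24 = 1/12
P(B) = 8/24 = 1/3
P(A|B) = P(A ∩ B) / P(B) = (1/12) / (1/3) = 1/4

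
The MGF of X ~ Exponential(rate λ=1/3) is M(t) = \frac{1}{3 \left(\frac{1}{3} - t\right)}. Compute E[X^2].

To find E[X^2], compute M^(2)(0):
M^(1)(t) = \frac{1}{3 \left(\frac{1}{3} - t\right)^{2}}
M^(2)(t) = \frac{2}{3 \left(\frac{1}{3} - t\right)^{3}}
M^(2)(0) = 18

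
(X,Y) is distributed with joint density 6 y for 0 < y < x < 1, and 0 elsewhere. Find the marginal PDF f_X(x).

f_X(x) = ∫_0^x 6 y dy = 3 x^{2}
for 0 < x < 1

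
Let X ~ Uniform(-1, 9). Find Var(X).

For X ~ Uniform(-1, 9):
Var(X) = \frac{25}{3}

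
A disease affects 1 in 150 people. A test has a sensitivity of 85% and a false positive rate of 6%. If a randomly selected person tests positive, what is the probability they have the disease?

Let D = the rare event, + = positive/flagged.
P(D) = 1/150
P(+|D) = 85/100 = 17/20
P(+|D') = 6/100 = 3/50
P(+) = P(+|D)P(D) + P(+|D')P(D')
     = \frac{17}{20} × \frac{1}{150} + \frac{3}{50} × \frac{149}{150}
     = \frac{979}{15000}
P(D|+) = P(+|D)P(D)/P(+) = \frac{85}{979}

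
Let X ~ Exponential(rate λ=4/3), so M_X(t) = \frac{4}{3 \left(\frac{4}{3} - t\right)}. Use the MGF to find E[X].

To find E[X], compute M^(1)(0):
M^(1)(t) = \frac{4}{3 \left(\frac{4}{3} - t\right)^{2}}
M^(1)(0) = \frac{3}{4}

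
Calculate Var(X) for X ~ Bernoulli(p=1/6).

For X ~ Bernoulli(p=1/6):
Var(X) = \frac{5}{36}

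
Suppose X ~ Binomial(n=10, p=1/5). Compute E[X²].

Using the identity E[X²] = Var(X) + (E[X])²:
E[X] = 2
Var(X) = \frac{8}{5}
E[X²] = \frac{8}{5} + (2)²
= \frac{28}{5}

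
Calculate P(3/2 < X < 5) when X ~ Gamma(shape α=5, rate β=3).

P(3/2 < X < 5) = ∫_{3/2}^{5} f(x) dx
where f(x) = \frac{81 x^{4} e^{- 3 x}}{8}
= - \frac{22403}{8 e^{15}} + \frac{6131}{128 e^{\frac{9}{2}}}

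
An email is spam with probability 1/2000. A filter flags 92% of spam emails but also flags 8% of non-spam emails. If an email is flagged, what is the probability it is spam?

Let D = the rare event, + = positive/flagged.
P(D) = 1/2000
P(+|D) = 92/100 = 23/25
P(+|D') = 8/100 = 2/25
P(+) = P(+|D)P(D) + P(+|D')P(D')
     = \frac{23}{25} × \frac{1}{2000} + \frac{2}{25} × \frac{1999}{2000}
     = \frac{4021}{50000}
P(D|+) = P(+|D)P(D)/P(+) = \frac{23}{4021}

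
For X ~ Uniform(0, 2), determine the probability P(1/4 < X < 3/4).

P(1/4 < X < 3/4) = ∫_{1/4}^{3/4} f(x) dx
where f(x) = \frac{1}{2}
= \frac{1}{4}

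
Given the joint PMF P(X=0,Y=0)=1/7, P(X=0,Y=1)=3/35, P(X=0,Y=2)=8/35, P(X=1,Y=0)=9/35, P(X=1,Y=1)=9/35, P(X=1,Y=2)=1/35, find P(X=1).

P(X=1) = P(X=1,Y=0) + P(X=1,Y=1) + P(X=1,Y=2)
= 9/35 + 9/35 + 1/35
= 19/35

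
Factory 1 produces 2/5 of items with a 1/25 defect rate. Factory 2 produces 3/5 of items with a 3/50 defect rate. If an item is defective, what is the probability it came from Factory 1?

Using Bayes' theorem:
P(F1) = 2/5, P(D|F1) = 1/25
P(F2) = 3/5, P(D|F2) = 3/50
P(D) = P(D|F1)P(F1) + P(D|F2)P(F2)
     = \frac{13}{250}
P(F1|D) = P(D|F1)P(F1) / P(D)
= \frac{4}{13}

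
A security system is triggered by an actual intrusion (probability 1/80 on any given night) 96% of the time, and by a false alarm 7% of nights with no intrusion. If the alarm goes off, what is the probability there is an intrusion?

Let D = the rare event, + = positive/flagged.
P(D) = 1/80
P(+|D) = 96/100 = 24/25
P(+|D') = 7/100
P(+) = P(+|D)P(D) + P(+|D')P(D')
     = \frac{24}{25} × \frac{1}{80} + \frac{7}{100} × \frac{79}{80}
     = \frac{649}{8000}
P(D|+) = P(+|D)P(D)/P(+) = \frac{96}{649}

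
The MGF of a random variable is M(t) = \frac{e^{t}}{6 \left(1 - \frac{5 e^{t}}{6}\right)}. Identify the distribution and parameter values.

The MGF M(t) = \frac{e^{t}}{6 \left(1 - \frac{5 e^{t}}{6}\right)} is the standard form for the Geometric distribution.
Comparing with the known MGF formula identifies: Geometric(p=1/6), X = trial number of first success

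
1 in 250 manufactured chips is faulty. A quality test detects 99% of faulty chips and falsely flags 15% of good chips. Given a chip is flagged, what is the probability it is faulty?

Let D = the rare event, + = positive/flagged.
P(D) = 1/250
P(+|D) = 99/100
P(+|D') = 15/100 = 3/20
P(+) = P(+|D)P(D) + P(+|D')P(D')
     = \frac{99}{100} × \frac{1}{250} + \frac{3}{20} × \frac{249}{250}
     = \frac{1917}{12500}
P(D|+) = P(+|D)P(D)/P(+) = \frac{11}{426}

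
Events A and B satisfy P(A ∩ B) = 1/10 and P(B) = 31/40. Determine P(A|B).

P(A|B) = P(A ∩ B) / P(B)
= (1/10) / (31/40)
= 4/31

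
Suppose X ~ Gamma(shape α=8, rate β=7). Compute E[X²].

Using the identity E[X²] = Var(X) + (E[X])²:
E[X] = \frac{8}{7}
Var(X) = \frac{8}{49}
E[X²] = \frac{8}{49} + (\frac{8}{7})²
= \frac{72}{49}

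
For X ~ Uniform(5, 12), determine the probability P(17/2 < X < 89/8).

P(17/2 < X < 89/8) = ∫_{17/2}^{89/8} f(x) dx
where f(x) = \frac{1}{7}
= \frac{3}{8}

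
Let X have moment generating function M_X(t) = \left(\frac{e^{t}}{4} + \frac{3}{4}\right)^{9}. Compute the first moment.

To find E[X], compute M^(1)(0):
M^(1)(t) = \frac{9 \left(\frac{e^{t}}{4} + \frac{3}{4}\right)^{8} e^{t}}{4}
M^(1)(0) = \frac{9}{4}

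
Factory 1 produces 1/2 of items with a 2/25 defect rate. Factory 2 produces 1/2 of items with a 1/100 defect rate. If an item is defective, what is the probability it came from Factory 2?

Using Bayes' theorem:
P(F1) = 1/2, P(D|F1) = 2/25
P(F2) = 1/2, P(D|F2) = 1/100
P(D) = P(D|F1)P(F1) + P(D|F2)P(F2)
     = \frac{9}{200}
P(F2|D) = P(D|F2)P(F2) / P(D)
= \frac{1}{9}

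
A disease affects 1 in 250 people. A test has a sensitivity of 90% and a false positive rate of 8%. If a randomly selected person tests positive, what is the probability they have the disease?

Let D = the rare event, + = positive/flagged.
P(D) = 1/250
P(+|D) = 90/100 = 9/10
P(+|D') = 8/100 = 2/25
P(+) = P(+|D)P(D) + P(+|D')P(D')
     = \frac{9}{10} × \frac{1}{250} + \frac{2}{25} × \frac{249}{250}
     = \frac{1041}{12500}
P(D|+) = P(+|D)P(D)/P(+) = \frac{15}{347}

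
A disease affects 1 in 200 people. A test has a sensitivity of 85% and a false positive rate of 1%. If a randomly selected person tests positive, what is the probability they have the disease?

Let D = the rare event, + = positive/flagged.
P(D) = 1/200
P(+|D) = 85/100 = 17/20
P(+|D') = 1/100
P(+) = P(+|D)P(D) + P(+|D')P(D')
     = \frac{17}{20} × \frac{1}{200} + \frac{1}{100} × \frac{199}{200}
     = \frac{71}{5000}
P(D|+) = P(+|D)P(D)/P(+) = \frac{85}{284}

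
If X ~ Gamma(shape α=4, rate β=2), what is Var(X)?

For X ~ Gamma(shape α=4, rate β=2):
Var(X) = 1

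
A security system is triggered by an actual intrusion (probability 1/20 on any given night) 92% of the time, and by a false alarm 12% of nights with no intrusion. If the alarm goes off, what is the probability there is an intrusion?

Let D = the rare event, + = positive/flagged.
P(D) = 1/20
P(+|D) = 92/100 = 23/25
P(+|D') = 12/100 = 3/25
P(+) = P(+|D)P(D) + P(+|D')P(D')
     = \frac{23}{25} × \frac{1}{20} + \frac{3}{25} × \frac{19}{20}
     = \frac{4}{25}
P(D|+) = P(+|D)P(D)/P(+) = \frac{23}{80}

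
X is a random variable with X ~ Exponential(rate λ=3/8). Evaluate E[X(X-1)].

E[X(X-1)] = E[X² - X] = E[X²] - E[X]
E[X] = \frac{8}{3}
E[X²] = Var(X) + (E[X])² = \frac{64}{9} + (\frac{8}{3})² = \frac{128}{9}
E[X(X-1)] = \frac{128}{9} - \frac{8}{3} = \frac{104}{9}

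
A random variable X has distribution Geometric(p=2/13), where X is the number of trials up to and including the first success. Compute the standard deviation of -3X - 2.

For X ~ Geometric(p=2/13), where X is the number of trials up to and including the first success:
Var(X) = \frac{143}{4}
SD(X) = √(Var(X)) = √(\frac{143}{4}) = \frac{\sqrt{143}}{2}
SD(-3X - 2) = |-3| × SD(X) = 3 × \frac{\sqrt{143}}{2} = \frac{3 \sqrt{143}}{2}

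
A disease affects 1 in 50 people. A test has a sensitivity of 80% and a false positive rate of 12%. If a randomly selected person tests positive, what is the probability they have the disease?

Let D = the rare event, + = positive/flagged.
P(D) = 1/50
P(+|D) = 80/100 = 4/5
P(+|D') = 12/100 = 3/25
P(+) = P(+|D)P(D) + P(+|D')P(D')
     = \frac{4}{5} × \frac{1}{50} + \frac{3}{25} × \frac{49}{50}
     = \frac{167}{1250}
P(D|+) = P(+|D)P(D)/P(+) = \frac{20}{167}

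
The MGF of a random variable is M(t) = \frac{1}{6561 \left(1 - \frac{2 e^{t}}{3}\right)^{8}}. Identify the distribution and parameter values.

The MGF M(t) = \frac{1}{6561 \left(1 - \frac{2 e^{t}}{3}\right)^{8}} is the standard form for the NegativeBinomial distribution.
Comparing with the known MGF formula identifies: NegBin(r=8, p=1/3), X = failures before r-th success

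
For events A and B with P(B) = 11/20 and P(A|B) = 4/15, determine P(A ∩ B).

By definition, P(A|B) = P(A ∩ B) / P(B)
So P(A ∩ B) = P(A|B) × P(B)
= 4/15 × 11/20
= 11/75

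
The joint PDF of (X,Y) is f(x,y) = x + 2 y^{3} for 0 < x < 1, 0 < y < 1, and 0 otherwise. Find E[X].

E[X] = ∫_0^1 ∫_0^1 x × f(x,y) dy dx
= ∫_0^1 ∫_0^1 x × (x + 2 y^{3}) dy dx
= \frac{7}{12}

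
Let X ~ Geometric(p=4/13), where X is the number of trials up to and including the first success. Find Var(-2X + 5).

For X ~ Geometric(p=4/13), where X is the number of trials up to and including the first success:
Var(X) = \frac{117}{16}
Var(-2X + 5) = (-2)² × Var(X) = 4 × \frac{117}{16} = \frac{117}{4}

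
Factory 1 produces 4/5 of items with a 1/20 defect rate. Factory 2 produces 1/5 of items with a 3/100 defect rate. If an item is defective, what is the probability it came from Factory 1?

Using Bayes' theorem:
P(F1) = 4/5, P(D|F1) = 1/20
P(F2) = 1/5, P(D|F2) = 3/100
P(D) = P(D|F1)P(F1) + P(D|F2)P(F2)
     = \frac{23}{500}
P(F1|D) = P(D|F1)P(F1) / P(D)
= \frac{20}{23}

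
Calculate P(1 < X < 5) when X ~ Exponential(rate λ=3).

P(1 < X < 5) = ∫_{1}^{5} f(x) dx
where f(x) = 3 e^{- 3 x}
= - \frac{1 - e^{12}}{e^{15}}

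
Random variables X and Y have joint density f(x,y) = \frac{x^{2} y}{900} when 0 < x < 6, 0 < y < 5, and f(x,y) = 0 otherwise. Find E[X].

f_X(x) = ∫_0^5 \frac{x^{2} y}{900} dy = \frac{x^{2}}{72}
E[X] = ∫_0^6 x × (\frac{x^{2}}{72}) dx = \frac{9}{2}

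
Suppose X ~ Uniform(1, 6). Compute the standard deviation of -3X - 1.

For X ~ Uniform(1, 6):
Var(X) = \frac{25}{12}
SD(X) = √(Var(X)) = √(\frac{25}{12}) = \frac{5 \sqrt{3}}{6}
SD(-3X - 1) = |-3| × SD(X) = 3 × \frac{5 \sqrt{3}}{6} = \frac{5 \sqrt{3}}{2}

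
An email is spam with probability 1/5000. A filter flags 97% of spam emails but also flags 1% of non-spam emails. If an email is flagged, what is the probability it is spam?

Let D = the rare event, + = positive/flagged.
P(D) = 1/5000
P(+|D) = 97/100
P(+|D') = 1/100
P(+) = P(+|D)P(D) + P(+|D')P(D')
     = \frac{97}{100} × \frac{1}{5000} + \frac{1}{100} × \frac{4999}{5000}
     = \frac{637}{62500}
P(D|+) = P(+|D)P(D)/P(+) = \frac{97}{5096}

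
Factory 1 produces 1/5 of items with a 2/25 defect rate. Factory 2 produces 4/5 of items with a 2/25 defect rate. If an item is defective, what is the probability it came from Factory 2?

Using Bayes' theorem:
P(F1) = 1/5, P(D|F1) = 2/25
P(F2) = 4/5, P(D|F2) = 2/25
P(D) = P(D|F1)P(F1) + P(D|F2)P(F2)
     = \frac{2}{25}
P(F2|D) = P(D|F2)P(F2) / P(D)
= \frac{4}{5}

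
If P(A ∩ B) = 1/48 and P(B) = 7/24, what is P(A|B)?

P(A|B) = P(A ∩ B) / P(B)
= (1/48) / (7/24)
= 1/14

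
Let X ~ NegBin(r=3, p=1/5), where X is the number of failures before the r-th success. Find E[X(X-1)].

E[X(X-1)] = E[X² - X] = E[X²] - E[X]
E[X] = 12
E[X²] = Var(X) + (E[X])² = 60 + (12)² = 204
E[X(X-1)] = 204 - 12 = 192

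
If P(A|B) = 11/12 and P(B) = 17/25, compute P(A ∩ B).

By definition, P(A|B) = P(A ∩ B) / P(B)
So P(A ∩ B) = P(A|B) × P(B)
= 11/12 × 17/25
= 187/300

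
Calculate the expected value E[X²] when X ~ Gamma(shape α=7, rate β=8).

Using the identity E[X²] = Var(X) + (E[X])²:
E[X] = \frac{7}{8}
Var(X) = \frac{7}{64}
E[X²] = \frac{7}{64} + (\frac{7}{8})²
= \frac{7}{8}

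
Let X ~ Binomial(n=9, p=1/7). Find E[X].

For X ~ Binomial(n=9, p=1/7), the expected value is:
E[X] = \frac{9}{7}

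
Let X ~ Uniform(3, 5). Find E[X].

For X ~ Uniform(3, 5), the expected value is:
E[X] = 4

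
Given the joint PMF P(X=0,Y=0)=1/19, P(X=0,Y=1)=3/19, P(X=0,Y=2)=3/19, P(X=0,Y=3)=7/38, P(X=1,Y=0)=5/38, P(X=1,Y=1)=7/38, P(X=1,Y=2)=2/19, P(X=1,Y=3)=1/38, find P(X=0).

P(X=0) = P(X=0,Y=0) + P(X=0,Y=1) + P(X=0,Y=2) + P(X=0,Y=3)
= 1/19 + 3/19 + 3/19 + 7/38
= 21/38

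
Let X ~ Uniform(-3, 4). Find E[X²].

Using the identity E[X²] = Var(X) + (E[X])²:
E[X] = \frac{1}{2}
Var(X) = \frac{49}{12}
E[X²] = \frac{49}{12} + (\frac{1}{2})²
= \frac{13}{3}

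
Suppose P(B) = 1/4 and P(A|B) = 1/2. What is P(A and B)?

By definition, P(A|B) = P(A ∩ B) / P(B)
So P(A ∩ B) = P(A|B) × P(B)
= 1/2 × 1/4
= 1/8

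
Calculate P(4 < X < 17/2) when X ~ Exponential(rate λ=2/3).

P(4 < X < 17/2) = ∫_{4}^{17/2} f(x) dx
where f(x) = \frac{2 e^{- \frac{2 x}{3}}}{3}
= - \frac{1 - e^{3}}{e^{\frac{17}{3}}}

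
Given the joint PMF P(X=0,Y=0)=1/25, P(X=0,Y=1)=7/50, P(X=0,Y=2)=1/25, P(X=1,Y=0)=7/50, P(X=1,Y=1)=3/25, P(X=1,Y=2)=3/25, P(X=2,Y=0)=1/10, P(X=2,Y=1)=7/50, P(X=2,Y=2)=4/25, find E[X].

First find marginal of X:
P(X=0) = 11/50
P(X=1) = 19/50
P(X=2) = 2/5
E[X] = 0 × 11/50 + 1 × 19/50 + 2 × 2/5 = 59/50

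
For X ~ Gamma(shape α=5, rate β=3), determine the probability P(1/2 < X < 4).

P(1/2 < X < 4) = ∫_{1/2}^{4} f(x) dx
where f(x) = \frac{81 x^{4} e^{- 3 x}}{8}
= - \frac{1237}{e^{12}} + \frac{563}{128 e^{\frac{3}{2}}}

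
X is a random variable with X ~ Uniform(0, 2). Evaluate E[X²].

Using the identity E[X²] = Var(X) + (E[X])²:
E[X] = 1
Var(X) = \frac{1}{3}
E[X²] = \frac{1}{3} + (1)²
= \frac{4}{3}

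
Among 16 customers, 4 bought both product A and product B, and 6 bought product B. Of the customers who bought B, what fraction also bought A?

P(A ∩ B) = 4/16 = 1/4
P(B) = 6/16 = 3/8
P(A|B) = P(A ∩ B) / P(B) = (1/4) / (3/8) = 2/3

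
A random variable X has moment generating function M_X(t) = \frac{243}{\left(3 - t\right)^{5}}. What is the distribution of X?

The MGF M(t) = \frac{243}{\left(3 - t\right)^{5}} is the standard form for the Gamma distribution.
Comparing with the known MGF formula identifies: Gamma(shape α=5, rate β=3)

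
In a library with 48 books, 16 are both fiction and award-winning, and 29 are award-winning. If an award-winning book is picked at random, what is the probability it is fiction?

P(A ∩ B) = 16/48 = 1/3
P(B) = 29/48
P(A|B) = P(A ∩ B) / P(B) = (1/3) / (29/48) = 16/29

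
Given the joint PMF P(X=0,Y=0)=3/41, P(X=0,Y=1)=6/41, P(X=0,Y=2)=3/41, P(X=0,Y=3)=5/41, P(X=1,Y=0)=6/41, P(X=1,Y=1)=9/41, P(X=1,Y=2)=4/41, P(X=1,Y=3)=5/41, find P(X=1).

P(X=1) = P(X=1,Y=0) + P(X=1,Y=1) + P(X=1,Y=2) + P(X=1,Y=3)
= 6/41 + 9/41 + 4/41 + 5/41
= 24/41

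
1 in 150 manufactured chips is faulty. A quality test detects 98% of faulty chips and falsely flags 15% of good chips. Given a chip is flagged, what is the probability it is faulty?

Let D = the rare event, + = positive/flagged.
P(D) = 1/150
P(+|D) = 98/100 = 49/50
P(+|D') = 15/100 = 3/20
P(+) = P(+|D)P(D) + P(+|D')P(D')
     = \frac{49}{50} × \frac{1}{150} + \frac{3}{20} × \frac{149}{150}
     = \frac{2333}{15000}
P(D|+) = P(+|D)P(D)/P(+) = \frac{98}{2333}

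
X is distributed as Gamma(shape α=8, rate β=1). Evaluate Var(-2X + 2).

For X ~ Gamma(shape α=8, rate β=1):
Var(X) = 8
Var(-2X + 2) = (-2)² × Var(X) = 4 × 8 = 32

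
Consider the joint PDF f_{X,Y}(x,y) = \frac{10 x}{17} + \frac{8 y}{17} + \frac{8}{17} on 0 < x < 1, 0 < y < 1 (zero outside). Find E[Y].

E[Y] = ∫_0^1 ∫_0^1 y × f(x,y) dx dy
= \frac{55}{102}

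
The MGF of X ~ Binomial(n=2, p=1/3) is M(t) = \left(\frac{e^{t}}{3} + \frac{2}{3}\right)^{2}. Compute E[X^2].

To find E[X^2], compute M^(2)(0):
M^(1)(t) = \frac{2 \left(\frac{e^{t}}{3} + \frac{2}{3}\right) e^{t}}{3}
M^(2)(t) = \frac{2 \left(\frac{e^{t}}{3} + \frac{2}{3}\right) e^{t}}{3} + \frac{2 e^{2 t}}{9}
M^(2)(0) = \frac{8}{9}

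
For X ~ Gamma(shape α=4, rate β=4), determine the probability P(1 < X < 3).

P(1 < X < 3) = ∫_{1}^{3} f(x) dx
where f(x) = \frac{128 x^{3} e^{- 4 x}}{3}
= \frac{-1119 + 71 e^{8}}{3 e^{12}}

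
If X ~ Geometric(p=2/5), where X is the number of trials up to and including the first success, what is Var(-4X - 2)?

For X ~ Geometric(p=2/5), where X is the number of trials up to and including the first success:
Var(X) = \frac{15}{4}
Var(-4X - 2) = (-4)² × Var(X) = 16 × \frac{15}{4} = 60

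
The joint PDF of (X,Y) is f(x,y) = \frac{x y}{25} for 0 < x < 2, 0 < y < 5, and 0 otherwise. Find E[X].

f_X(x) = ∫_0^5 \frac{x y}{25} dy = \frac{x}{2}
E[X] = ∫_0^2 x × (\frac{x}{2}) dx = \frac{4}{3}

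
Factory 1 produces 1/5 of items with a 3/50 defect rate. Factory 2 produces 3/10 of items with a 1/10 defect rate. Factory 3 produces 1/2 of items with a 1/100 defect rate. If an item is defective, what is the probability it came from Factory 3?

Using Bayes' theorem:
P(F1) = 1/5, P(D|F1) = 3/50
P(F2) = 3/10, P(D|F2) = 1/10
P(F3) = 1/2, P(D|F3) = 1/100
P(D) = P(D|F1)P(F1) + P(D|F2)P(F2) + P(D|F3)P(F3)
     = \frac{47}{1000}
P(F3|D) = P(D|F3)P(F3) / P(D)
= \frac{5}{47}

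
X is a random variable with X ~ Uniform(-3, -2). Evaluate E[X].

For X ~ Uniform(-3, -2), the expected value is:
E[X] = - \frac{5}{2}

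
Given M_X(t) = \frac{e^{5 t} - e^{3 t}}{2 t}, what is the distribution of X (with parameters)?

The MGF M(t) = \frac{e^{5 t} - e^{3 t}}{2 t} is the standard form for the Uniform distribution.
Comparing with the known MGF formula identifies: Uniform(3, 5)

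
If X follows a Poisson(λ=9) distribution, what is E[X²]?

Using the identity E[X²] = Var(X) + (E[X])²:
E[X] = 9
Var(X) = 9
E[X²] = 9 + (9)²
= 90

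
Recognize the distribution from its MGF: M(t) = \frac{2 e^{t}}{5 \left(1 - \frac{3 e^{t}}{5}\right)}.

The MGF M(t) = \frac{2 e^{t}}{5 \left(1 - \frac{3 e^{t}}{5}\right)} is the standard form for the Geometric distribution.
Comparing with the known MGF formula identifies: Geometric(p=2/5), X = trial number of first success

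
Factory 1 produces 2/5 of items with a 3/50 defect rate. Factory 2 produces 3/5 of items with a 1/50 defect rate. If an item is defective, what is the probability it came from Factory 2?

Using Bayes' theorem:
P(F1) = 2/5, P(D|F1) = 3/50
P(F2) = 3/5, P(D|F2) = 1/50
P(D) = P(D|F1)P(F1) + P(D|F2)P(F2)
     = \frac{9}{250}
P(F2|D) = P(D|F2)P(F2) / P(D)
= \frac{1}{3}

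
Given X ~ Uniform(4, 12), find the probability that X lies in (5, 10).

P(5 < X < 10) = ∫_{5}^{10} f(x) dx
where f(x) = \frac{1}{8}
= \frac{5}{8}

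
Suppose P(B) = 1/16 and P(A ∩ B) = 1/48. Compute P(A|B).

P(A|B) = P(A ∩ B) / P(B)
= (1/48) / (1/16)
= 1/3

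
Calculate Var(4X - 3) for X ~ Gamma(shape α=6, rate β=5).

For X ~ Gamma(shape α=6, rate β=5):
Var(X) = \frac{6}{25}
Var(4X - 3) = (4)² × Var(X) = 16 × \frac{6}{25} = \frac{96}{25}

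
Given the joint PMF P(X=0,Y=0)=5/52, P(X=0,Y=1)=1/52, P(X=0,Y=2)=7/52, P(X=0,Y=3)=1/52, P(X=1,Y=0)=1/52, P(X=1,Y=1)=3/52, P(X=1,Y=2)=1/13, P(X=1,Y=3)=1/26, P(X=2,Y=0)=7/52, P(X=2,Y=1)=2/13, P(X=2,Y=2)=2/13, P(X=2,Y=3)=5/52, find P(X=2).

P(X=2) = P(X=2,Y=0) + P(X=2,Y=1) + P(X=2,Y=2) + P(X=2,Y=3)
= 7/52 + 2/13 + 2/13 + 5/52
= 7/13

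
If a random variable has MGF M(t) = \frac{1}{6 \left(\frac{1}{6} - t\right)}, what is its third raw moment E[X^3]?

To find E[X^3], compute M^(3)(0):
M^(1)(t) = \frac{1}{6 \left(\frac{1}{6} - t\right)^{2}}
M^(2)(t) = \frac{1}{3 \left(\frac{1}{6} - t\right)^{3}}
M^(3)(t) = \frac{1}{\left(\frac{1}{6} - t\right)^{4}}
M^(3)(0) = 1296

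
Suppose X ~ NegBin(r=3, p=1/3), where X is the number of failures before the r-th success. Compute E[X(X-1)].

E[X(X-1)] = E[X² - X] = E[X²] - E[X]
E[X] = 6
E[X²] = Var(X) + (E[X])² = 18 + (6)² = 54
E[X(X-1)] = 54 - 6 = 48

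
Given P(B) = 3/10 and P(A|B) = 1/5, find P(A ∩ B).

By definition, P(A|B) = P(A ∩ B) / P(B)
So P(A ∩ B) = P(A|B) × P(B)
= 1/5 × 3/10
= 3/50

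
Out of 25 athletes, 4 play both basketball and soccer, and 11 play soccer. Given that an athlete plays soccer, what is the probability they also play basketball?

P(A ∩ B) = 4/25
P(B) = 11/25
P(A|B) = P(A ∩ B) / P(B) = (4/25) / (11/25) = 4/11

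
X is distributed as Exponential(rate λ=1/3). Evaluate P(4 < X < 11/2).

P(4 < X < 11/2) = ∫_{4}^{11/2} f(x) dx
where f(x) = \frac{e^{- \frac{x}{3}}}{3}
= - \frac{1}{e^{\frac{11}{6}}} + e^{- \frac{4}{3}}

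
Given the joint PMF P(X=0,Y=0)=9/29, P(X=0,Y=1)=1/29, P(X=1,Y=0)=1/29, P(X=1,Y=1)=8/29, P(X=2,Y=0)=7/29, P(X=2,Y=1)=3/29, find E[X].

First find marginal of X:
P(X=0) = 10/29
P(X=1) = 9/29
P(X=2) = 10/29
E[X] = 0 × 10/29 + 1 × 9/29 + 2 × 10/29 = 1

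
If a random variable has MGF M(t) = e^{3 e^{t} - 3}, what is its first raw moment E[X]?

To find E[X], compute M^(1)(0):
M^(1)(t) = 3 e^{t} e^{3 e^{t} - 3}
M^(1)(0) = 3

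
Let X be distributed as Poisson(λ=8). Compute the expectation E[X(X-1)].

E[X(X-1)] = E[X² - X] = E[X²] - E[X]
E[X] = 8
E[X²] = Var(X) + (E[X])² = 8 + (8)² = 72
E[X(X-1)] = 72 - 8 = 64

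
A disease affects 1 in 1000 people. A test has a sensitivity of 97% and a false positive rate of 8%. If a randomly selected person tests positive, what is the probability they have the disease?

Let D = the rare event, + = positive/flagged.
P(D) = 1/1000
P(+|D) = 97/100
P(+|D') = 8/100 = 2/25
P(+) = P(+|D)P(D) + P(+|D')P(D')
     = \frac{97}{100} × \frac{1}{1000} + \frac{2}{25} × \frac{999}{1000}
     = \frac{8089}{100000}
P(D|+) = P(+|D)P(D)/P(+) = \frac{97}{8089}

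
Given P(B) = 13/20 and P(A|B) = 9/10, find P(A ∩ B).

By definition, P(A|B) = P(A ∩ B) / P(B)
So P(A ∩ B) = P(A|B) × P(B)
= 9/10 × 13/20
= 117/200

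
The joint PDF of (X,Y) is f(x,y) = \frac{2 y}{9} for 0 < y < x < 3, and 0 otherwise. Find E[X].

f_X(x) = ∫_0^x \frac{2 y}{9} dy = \frac{x^{2}}{9}
E[X] = ∫_0^3 x × (\frac{x^{2}}{9}) dx = \frac{9}{4}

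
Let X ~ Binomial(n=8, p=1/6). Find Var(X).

For X ~ Binomial(n=8, p=1/6):
Var(X) = \frac{10}{9}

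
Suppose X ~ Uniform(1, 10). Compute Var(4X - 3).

For X ~ Uniform(1, 10):
Var(X) = \frac{27}{4}
Var(4X - 3) = (4)² × Var(X) = 16 × \frac{27}{4} = 108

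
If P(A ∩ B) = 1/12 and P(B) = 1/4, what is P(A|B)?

P(A|B) = P(A ∩ B) / P(B)
= (1/12) / (1/4)
= 1/3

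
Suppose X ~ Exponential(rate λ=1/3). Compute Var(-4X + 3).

For X ~ Exponential(rate λ=1/3):
Var(X) = 9
Var(-4X + 3) = (-4)² × Var(X) = 16 × 9 = 144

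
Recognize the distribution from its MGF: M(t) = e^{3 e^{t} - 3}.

The MGF M(t) = e^{3 e^{t} - 3} is the standard form for the Poisson distribution.
Comparing with the known MGF formula identifies: Poisson(λ=3)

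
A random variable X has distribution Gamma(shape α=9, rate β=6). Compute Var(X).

For X ~ Gamma(shape α=9, rate β=6):
Var(X) = \frac{1}{4}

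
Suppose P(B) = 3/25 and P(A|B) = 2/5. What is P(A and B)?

By definition, P(A|B) = P(A ∩ B) / P(B)
So P(A ∩ B) = P(A|B) × P(B)
= 2/5 × 3/25
= 6/125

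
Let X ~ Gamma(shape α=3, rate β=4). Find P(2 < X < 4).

P(2 < X < 4) = ∫_{2}^{4} f(x) dx
where f(x) = 32 x^{2} e^{- 4 x}
= \frac{-145 + 41 e^{8}}{e^{16}}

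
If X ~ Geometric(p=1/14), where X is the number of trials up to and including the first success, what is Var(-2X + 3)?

For X ~ Geometric(p=1/14), where X is the number of trials up to and including the first success:
Var(X) = 182
Var(-2X + 3) = (-2)² × Var(X) = 4 × 182 = 728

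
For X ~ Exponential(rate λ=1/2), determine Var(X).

For X ~ Exponential(rate λ=1/2):
Var(X) = 4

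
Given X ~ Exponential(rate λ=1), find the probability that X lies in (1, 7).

P(1 < X < 7) = ∫_{1}^{7} f(x) dx
where f(x) = e^{- x}
= - \frac{1 - e^{6}}{e^{7}}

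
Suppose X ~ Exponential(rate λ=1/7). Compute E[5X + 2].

For X ~ Exponential(rate λ=1/7):
E[X] = 7
E[5X + 2] = 5 × E[X] + 2 = 37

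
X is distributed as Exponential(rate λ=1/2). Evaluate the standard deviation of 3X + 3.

For X ~ Exponential(rate λ=1/2):
Var(X) = 4
SD(X) = √(Var(X)) = √(4) = 2
SD(3X + 3) = |3| × SD(X) = 3 × 2 = 6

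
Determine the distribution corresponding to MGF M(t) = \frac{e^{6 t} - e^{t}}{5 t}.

The MGF M(t) = \frac{e^{6 t} - e^{t}}{5 t} is the standard form for the Uniform distribution.
Comparing with the known MGF formula identifies: Uniform(1, 6)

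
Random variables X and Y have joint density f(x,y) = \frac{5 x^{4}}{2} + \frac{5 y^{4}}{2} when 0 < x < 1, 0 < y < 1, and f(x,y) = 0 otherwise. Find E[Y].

E[Y] = ∫_0^1 ∫_0^1 y × f(x,y) dx dy
= \frac{2}{3}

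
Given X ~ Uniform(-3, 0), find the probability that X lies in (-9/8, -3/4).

P(-9/8 < X < -3/4) = ∫_{-9/8}^{-3/4} f(x) dx
where f(x) = \frac{1}{3}
= \frac{1}{8}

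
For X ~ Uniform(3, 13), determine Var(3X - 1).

For X ~ Uniform(3, 13):
Var(X) = \frac{25}{3}
Var(3X - 1) = (3)² × Var(X) = 9 × \frac{25}{3} = 75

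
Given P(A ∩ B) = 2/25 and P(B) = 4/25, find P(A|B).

P(A|B) = P(A ∩ B) / P(B)
= (2/25) / (4/25)
= 1/2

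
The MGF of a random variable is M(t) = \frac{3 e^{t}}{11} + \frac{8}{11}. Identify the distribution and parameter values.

The MGF M(t) = \frac{3 e^{t}}{11} + \frac{8}{11} is the standard form for the Bernoulli distribution.
Comparing with the known MGF formula identifies: Bernoulli(p=3/11)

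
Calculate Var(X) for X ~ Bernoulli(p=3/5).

For X ~ Bernoulli(p=3/5):
Var(X) = \frac{6}{25}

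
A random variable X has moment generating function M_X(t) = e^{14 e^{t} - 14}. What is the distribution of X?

The MGF M(t) = e^{14 e^{t} - 14} is the standard form for the Poisson distribution.
Comparing with the known MGF formula identifies: Poisson(λ=14)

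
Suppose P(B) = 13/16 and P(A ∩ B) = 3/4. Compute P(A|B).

P(A|B) = P(A ∩ B) / P(B)
= (3/4) / (13/16)
= 12/13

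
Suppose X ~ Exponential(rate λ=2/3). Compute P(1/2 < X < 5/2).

P(1/2 < X < 5/2) = ∫_{1/2}^{5/2} f(x) dx
where f(x) = \frac{2 e^{- \frac{2 x}{3}}}{3}
= - \frac{1 - e^{\frac{4}{3}}}{e^{\frac{5}{3}}}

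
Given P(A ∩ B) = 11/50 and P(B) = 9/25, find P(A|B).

P(A|B) = P(A ∩ B) / P(B)
= (11/50) / (9/25)
= 11/18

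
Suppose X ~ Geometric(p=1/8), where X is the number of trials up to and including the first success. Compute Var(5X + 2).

For X ~ Geometric(p=1/8), where X is the number of trials up to and including the first success:
Var(X) = 56
Var(5X + 2) = (5)² × Var(X) = 25 × 56 = 1400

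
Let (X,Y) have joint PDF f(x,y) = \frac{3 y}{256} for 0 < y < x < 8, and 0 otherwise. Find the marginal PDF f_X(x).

f_X(x) = ∫_0^x \frac{3 y}{256} dy = \frac{3 x^{2}}{512}
for 0 < x < 8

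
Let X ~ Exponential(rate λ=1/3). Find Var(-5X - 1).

For X ~ Exponential(rate λ=1/3):
Var(X) = 9
Var(-5X - 1) = (-5)² × Var(X) = 25 × 9 = 225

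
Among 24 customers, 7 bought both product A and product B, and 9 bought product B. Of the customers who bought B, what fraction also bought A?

P(A ∩ B) = 7/24
P(B) = 9/24 = 3/8
P(A|B) = P(A ∩ B) / P(B) = (7/24) / (3/8) = 7/9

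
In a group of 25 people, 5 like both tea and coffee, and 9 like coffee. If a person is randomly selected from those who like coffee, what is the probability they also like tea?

P(A ∩ B) = 5/25 = 1/5
P(B) = 9/25
P(A|B) = P(A ∩ B) / P(B) = (1/5) / (9/25) = 5/9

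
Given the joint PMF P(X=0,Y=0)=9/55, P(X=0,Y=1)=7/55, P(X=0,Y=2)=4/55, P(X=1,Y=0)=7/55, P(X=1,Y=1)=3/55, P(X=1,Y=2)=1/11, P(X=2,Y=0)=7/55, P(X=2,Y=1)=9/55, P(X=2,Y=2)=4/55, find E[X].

First find marginal of X:
P(X=0) = 4/11
P(X=1) = 3/11
P(X=2) = 4/11
E[X] = 0 × 4/11 + 1 × 3/11 + 2 × 4/11 = 1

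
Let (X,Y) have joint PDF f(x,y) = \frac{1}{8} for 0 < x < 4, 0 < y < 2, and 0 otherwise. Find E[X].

f_X(x) = ∫_0^2 \frac{1}{8} dy = \frac{1}{4}
E[X] = ∫_0^4 x × (\frac{1}{4}) dx = 2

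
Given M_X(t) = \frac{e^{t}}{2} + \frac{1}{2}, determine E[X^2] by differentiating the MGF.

To find E[X^2], compute M^(2)(0):
M^(1)(t) = \frac{e^{t}}{2}
M^(2)(t) = \frac{e^{t}}{2}
M^(2)(0) = \frac{1}{2}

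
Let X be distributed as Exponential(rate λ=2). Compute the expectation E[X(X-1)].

E[X(X-1)] = E[X² - X] = E[X²] - E[X]
E[X] = \frac{1}{2}
E[X²] = Var(X) + (E[X])² = \frac{1}{4} + (\frac{1}{2})² = \frac{1}{2}
E[X(X-1)] = \frac{1}{2} - \frac{1}{2} = 0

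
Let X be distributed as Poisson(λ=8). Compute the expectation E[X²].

Using the identity E[X²] = Var(X) + (E[X])²:
E[X] = 8
Var(X) = 8
E[X²] = 8 + (8)²
= 72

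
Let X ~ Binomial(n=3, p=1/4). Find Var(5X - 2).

For X ~ Binomial(n=3, p=1/4):
Var(X) = \frac{9}{16}
Var(5X - 2) = (5)² × Var(X) = 25 × \frac{9}{16} = \frac{225}{16}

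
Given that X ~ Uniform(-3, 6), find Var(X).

For X ~ Uniform(-3, 6):
Var(X) = \frac{27}{4}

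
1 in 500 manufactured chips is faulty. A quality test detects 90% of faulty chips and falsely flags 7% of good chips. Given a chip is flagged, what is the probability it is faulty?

Let D = the rare event, + = positive/flagged.
P(D) = 1/500
P(+|D) = 90/100 = 9/10
P(+|D') = 7/100
P(+) = P(+|D)P(D) + P(+|D')P(D')
     = \frac{9}{10} × \frac{1}{500} + \frac{7}{100} × \frac{499}{500}
     = \frac{3583}{50000}
P(D|+) = P(+|D)P(D)/P(+) = \frac{90}{3583}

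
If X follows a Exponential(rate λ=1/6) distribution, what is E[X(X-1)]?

E[X(X-1)] = E[X² - X] = E[X²] - E[X]
E[X] = 6
E[X²] = Var(X) + (E[X])² = 36 + (6)² = 72
E[X(X-1)] = 72 - 6 = 66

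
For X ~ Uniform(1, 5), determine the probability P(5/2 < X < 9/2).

P(5/2 < X < 9/2) = ∫_{5/2}^{9/2} f(x) dx
where f(x) = \frac{1}{4}
= \frac{1}{2}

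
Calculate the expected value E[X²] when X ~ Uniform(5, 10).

Using the identity E[X²] = Var(X) + (E[X])²:
E[X] = \frac{15}{2}
Var(X) = \frac{25}{12}
E[X²] = \frac{25}{12} + (\frac{15}{2})²
= \frac{175}{3}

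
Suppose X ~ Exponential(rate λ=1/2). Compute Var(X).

For X ~ Exponential(rate λ=1/2):
Var(X) = 4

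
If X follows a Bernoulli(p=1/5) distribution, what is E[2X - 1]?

For X ~ Bernoulli(p=1/5):
E[X] = \frac{1}{5}
E[2X - 1] = 2 × E[X] - 1 = - \frac{3}{5}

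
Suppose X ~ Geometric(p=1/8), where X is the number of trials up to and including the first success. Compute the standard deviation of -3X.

For X ~ Geometric(p=1/8), where X is the number of trials up to and including the first success:
Var(X) = 56
SD(X) = √(Var(X)) = √(56) = 2 \sqrt{14}
SD(-3X) = |-3| × SD(X) = 3 × 2 \sqrt{14} = 6 \sqrt{14}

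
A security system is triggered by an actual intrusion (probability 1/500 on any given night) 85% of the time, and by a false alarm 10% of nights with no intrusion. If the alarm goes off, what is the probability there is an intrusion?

Let D = the rare event, + = positive/flagged.
P(D) = 1/500
P(+|D) = 85/100 = 17/20
P(+|D') = 10/100 = 1/10
P(+) = P(+|D)P(D) + P(+|D')P(D')
     = \frac{17}{20} × \frac{1}{500} + \frac{1}{10} × \frac{499}{500}
     = \frac{203}{2000}
P(D|+) = P(+|D)P(D)/P(+) = \frac{17}{1015}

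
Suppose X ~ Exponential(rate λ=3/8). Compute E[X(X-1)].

E[X(X-1)] = E[X² - X] = E[X²] - E[X]
E[X] = \frac{8}{3}
E[X²] = Var(X) + (E[X])² = \frac{64}{9} + (\frac{8}{3})² = \frac{128}{9}
E[X(X-1)] = \frac{128}{9} - \frac{8}{3} = \frac{104}{9}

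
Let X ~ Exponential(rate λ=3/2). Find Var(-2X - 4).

For X ~ Exponential(rate λ=3/2):
Var(X) = \frac{4}{9}
Var(-2X - 4) = (-2)² × Var(X) = 4 × \frac{4}{9} = \frac{16}{9}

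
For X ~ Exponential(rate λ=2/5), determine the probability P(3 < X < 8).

P(3 < X < 8) = ∫_{3}^{8} f(x) dx
where f(x) = \frac{2 e^{- \frac{2 x}{5}}}{5}
= - \frac{1 - e^{2}}{e^{\frac{16}{5}}}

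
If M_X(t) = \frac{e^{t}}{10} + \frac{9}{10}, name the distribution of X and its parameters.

The MGF M(t) = \frac{e^{t}}{10} + \frac{9}{10} is the standard form for the Bernoulli distribution.
Comparing with the known MGF formula identifies: Bernoulli(p=1/10)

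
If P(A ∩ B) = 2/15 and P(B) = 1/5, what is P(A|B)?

P(A|B) = P(A ∩ B) / P(B)
= (2/15) / (1/5)
= 2/3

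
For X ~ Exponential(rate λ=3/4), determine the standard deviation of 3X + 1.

For X ~ Exponential(rate λ=3/4):
Var(X) = \frac{16}{9}
SD(X) = √(Var(X)) = √(\frac{16}{9}) = \frac{4}{3}
SD(3X + 1) = |3| × SD(X) = 3 × \frac{4}{3} = 4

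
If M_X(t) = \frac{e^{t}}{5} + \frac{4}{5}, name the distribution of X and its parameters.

The MGF M(t) = \frac{e^{t}}{5} + \frac{4}{5} is the standard form for the Bernoulli distribution.
Comparing with the known MGF formula identifies: Bernoulli(p=1/5)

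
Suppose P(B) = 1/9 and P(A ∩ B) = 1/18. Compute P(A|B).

P(A|B) = P(A ∩ B) / P(B)
= (1/18) / (1/9)
= 1/2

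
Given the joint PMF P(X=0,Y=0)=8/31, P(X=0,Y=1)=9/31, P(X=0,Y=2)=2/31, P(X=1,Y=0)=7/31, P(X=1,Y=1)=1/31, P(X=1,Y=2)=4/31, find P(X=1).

P(X=1) = P(X=1,Y=0) + P(X=1,Y=1) + P(X=1,Y=2)
= 7/31 + 1/31 + 4/31
= 12/31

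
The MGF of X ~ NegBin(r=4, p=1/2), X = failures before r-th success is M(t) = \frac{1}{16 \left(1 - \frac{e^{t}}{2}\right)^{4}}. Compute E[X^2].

To find E[X^2], compute M^(2)(0):
M^(1)(t) = \frac{e^{t}}{8 \left(1 - \frac{e^{t}}{2}\right)^{5}}
M^(2)(t) = \frac{e^{t}}{8 \left(1 - \frac{e^{t}}{2}\right)^{5}} + \frac{5 e^{2 t}}{16 \left(1 - \frac{e^{t}}{2}\right)^{6}}
M^(2)(0) = 24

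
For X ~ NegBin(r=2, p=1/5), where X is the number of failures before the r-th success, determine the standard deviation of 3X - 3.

For X ~ NegBin(r=2, p=1/5), where X is the number of failures before the r-th success:
Var(X) = 40
SD(X) = √(Var(X)) = √(40) = 2 \sqrt{10}
SD(3X - 3) = |3| × SD(X) = 3 × 2 \sqrt{10} = 6 \sqrt{10}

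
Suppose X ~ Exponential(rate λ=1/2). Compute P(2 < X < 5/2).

P(2 < X < 5/2) = ∫_{2}^{5/2} f(x) dx
where f(x) = \frac{e^{- \frac{x}{2}}}{2}
= - \frac{1}{e^{\frac{5}{4}}} + e^{-1}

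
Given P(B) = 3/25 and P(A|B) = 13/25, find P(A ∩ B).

By definition, P(A|B) = P(A ∩ B) / P(B)
So P(A ∩ B) = P(A|B) × P(B)
= 13/25 × 3/25
= 39/625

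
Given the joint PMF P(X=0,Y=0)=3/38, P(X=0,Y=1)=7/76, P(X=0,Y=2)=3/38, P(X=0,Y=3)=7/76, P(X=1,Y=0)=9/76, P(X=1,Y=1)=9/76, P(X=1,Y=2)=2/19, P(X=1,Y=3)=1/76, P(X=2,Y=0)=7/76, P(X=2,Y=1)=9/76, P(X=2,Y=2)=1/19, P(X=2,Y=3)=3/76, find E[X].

First find marginal of X:
P(X=0) = 13/38
P(X=1) = 27/76
P(X=2) = 23/76
E[X] = 0 × 13/38 + 1 × 27/76 + 2 × 23/76 = 73/76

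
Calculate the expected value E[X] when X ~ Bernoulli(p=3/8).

For X ~ Bernoulli(p=3/8), the expected value is:
E[X] = \frac{3}{8}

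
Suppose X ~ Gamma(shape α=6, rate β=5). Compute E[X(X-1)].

E[X(X-1)] = E[X² - X] = E[X²] - E[X]
E[X] = \frac{6}{5}
E[X²] = Var(X) + (E[X])² = \frac{6}{25} + (\frac{6}{5})² = \frac{42}{25}
E[X(X-1)] = \frac{42}{25} - \frac{6}{5} = \frac{12}{25}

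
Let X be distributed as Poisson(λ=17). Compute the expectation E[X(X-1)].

E[X(X-1)] = E[X² - X] = E[X²] - E[X]
E[X] = 17
E[X²] = Var(X) + (E[X])² = 17 + (17)² = 306
E[X(X-1)] = 306 - 17 = 289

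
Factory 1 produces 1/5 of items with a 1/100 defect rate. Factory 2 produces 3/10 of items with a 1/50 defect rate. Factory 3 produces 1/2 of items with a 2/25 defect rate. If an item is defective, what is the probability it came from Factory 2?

Using Bayes' theorem:
P(F1) = 1/5, P(D|F1) = 1/100
P(F2) = 3/10, P(D|F2) = 1/50
P(F3) = 1/2, P(D|F3) = 2/25
P(D) = P(D|F1)P(F1) + P(D|F2)P(F2) + P(D|F3)P(F3)
     = \frac{6}{125}
P(F2|D) = P(D|F2)P(F2) / P(D)
= \frac{1}{8}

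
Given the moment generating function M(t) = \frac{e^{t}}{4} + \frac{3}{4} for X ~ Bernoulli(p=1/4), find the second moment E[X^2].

To find E[X^2], compute M^(2)(0):
M^(1)(t) = \frac{e^{t}}{4}
M^(2)(t) = \frac{e^{t}}{4}
M^(2)(0) = \frac{1}{4}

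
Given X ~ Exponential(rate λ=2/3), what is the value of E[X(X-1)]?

E[X(X-1)] = E[X² - X] = E[X²] - E[X]
E[X] = \frac{3}{2}
E[X²] = Var(X) + (E[X])² = \frac{9}{4} + (\frac{3}{2})² = \frac{9}{2}
E[X(X-1)] = \frac{9}{2} - \frac{3}{2} = 3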